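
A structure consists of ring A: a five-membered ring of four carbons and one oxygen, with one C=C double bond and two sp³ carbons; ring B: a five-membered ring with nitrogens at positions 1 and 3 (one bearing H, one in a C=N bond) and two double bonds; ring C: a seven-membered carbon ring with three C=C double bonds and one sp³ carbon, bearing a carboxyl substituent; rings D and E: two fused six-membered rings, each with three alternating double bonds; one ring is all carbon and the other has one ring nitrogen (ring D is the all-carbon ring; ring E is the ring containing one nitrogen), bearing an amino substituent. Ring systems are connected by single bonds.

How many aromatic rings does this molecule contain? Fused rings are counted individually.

3

Ring A has two sp³ carbons, so it is not fully conjugated — not aromatic (2,3-dihydrofuran).
Ring B is planar and fully conjugated; 2 ring double bonds (4 π electrons) plus a heteroatom lone pair (2) give 6 π electrons. 6 = 4(1)+2, so ring B is aromatic (imidazole).
Ring C has one sp³ carbon, so it is not fully conjugated — not aromatic (cycloheptatriene).
Rings D and E form a fused bicyclic system (with one nitrogen) with 10 sp² atoms and 10 π electrons from ring double bonds. 10 = 4(2)+2, so the system is aromatic and both rings count as aromatic (quinoline).
Aromatic: B, D, E. Total: 3.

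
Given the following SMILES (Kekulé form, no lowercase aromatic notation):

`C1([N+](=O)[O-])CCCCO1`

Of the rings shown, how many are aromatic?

0

The SMILES encodes a six-membered saturated ring of five carbons and one oxygen.
The 6-membered ring with one oxygen has only sp³ atoms, so it is not fully conjugated — not aromatic (tetrahydropyran).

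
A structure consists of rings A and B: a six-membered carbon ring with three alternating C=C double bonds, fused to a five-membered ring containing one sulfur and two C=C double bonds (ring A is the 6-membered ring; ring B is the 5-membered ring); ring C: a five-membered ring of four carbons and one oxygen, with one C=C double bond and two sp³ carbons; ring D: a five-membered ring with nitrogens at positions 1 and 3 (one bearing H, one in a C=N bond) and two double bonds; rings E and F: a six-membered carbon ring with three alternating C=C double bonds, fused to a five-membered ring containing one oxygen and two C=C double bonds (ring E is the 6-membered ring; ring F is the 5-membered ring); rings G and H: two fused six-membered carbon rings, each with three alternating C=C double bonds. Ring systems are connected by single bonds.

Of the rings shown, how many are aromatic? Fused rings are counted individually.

7

Rings A and B form a fused bicyclic system (with one sulfur) with 9 sp² atoms and 10 π electrons from ring double bonds plus a heteroatom lone pair. 10 = 4(2)+2, so the system is aromatic and both rings count as aromatic (benzothiophene).
Ring C has two sp³ carbons, so it is not fully conjugated — not aromatic (2,3-dihydrofuran).
Ring D is planar and fully conjugated; 2 ring double bonds (4 π electrons) plus a heteroatom lone pair (2) give 6 π electrons. 6 = 4(1)+2, so ring D is aromatic (imidazole).
Rings E and F form a fused bicyclic system (with one oxygen) with 9 sp² atoms and 10 π electrons from ring double bonds plus a heteroatom lone pair. 10 = 4(2)+2, so the system is aromatic and both rings count as aromatic (benzofuran).
Rings G and H form a fused bicyclic system with 10 sp² atoms and 10 π electrons from ring double bonds. 10 = 4(2)+2, so the system is aromatic and both rings count as aromatic (naphthalene).
Aromatic: A, B, D, E, F, G, H. Total: 7.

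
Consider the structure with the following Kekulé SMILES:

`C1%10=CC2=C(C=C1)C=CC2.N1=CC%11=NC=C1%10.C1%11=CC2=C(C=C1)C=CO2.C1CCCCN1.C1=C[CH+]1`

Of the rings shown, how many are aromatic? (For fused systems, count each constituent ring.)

The SMILES encodes a six-membered carbon ring with three alternating C=C double bonds, fused to a five-membered carbon ring containing one C=C double bond and one sp³ carbon; a six-membered ring with nitrogens at positions 1 and 4 and three alternating double bonds; a six-membered carbon ring with three alternating C=C double bonds, fused to a five-membered ring containing one oxygen and two C=C double bonds; a six-membered saturated ring of five carbons and one N–H nitrogen; a three-membered all-carbon ring bearing a positive charge on one carbon, with one C=C double bond.
The 6-membered ring is planar and fully conjugated; 3 ring double bonds give 6 π electrons. That satisfies 4n+2 with n=1, so it is aromatic (benzene ring).
The 5-membered ring has one sp³ carbon, so it is not fully conjugated — not aromatic (cyclopentene ring).
The 6-membered ring with two nitrogens (1,4) is fully conjugated (every ring atom contributes a p orbital); 3 ring double bonds give 6 π electrons. Since 6 = 4n+2 (n=1), it is aromatic (pyrazine).
The fused 6/5-membered bicyclic (with one oxygen) is a single π system with 9 sp² atoms and 10 π electrons from ring double bonds plus a heteroatom lone pair. 10 = 4(2)+2, so the system is aromatic and both rings count as aromatic (benzofuran).
The 6-membered ring with one N–H has only sp³ atoms, so it is not fully conjugated — not aromatic (piperidine).
The 3-membered ring is planar and fully conjugated; 1 ring double bond (2 π electrons) plus the carbocation's empty p orbital (0, but keeps the ring conjugated) give 2 π electrons. Since 2 = 4n+2 (n=0), it is aromatic (cyclopropenyl cation).
5 of the 7 rings are aromatic. Total: 5.

5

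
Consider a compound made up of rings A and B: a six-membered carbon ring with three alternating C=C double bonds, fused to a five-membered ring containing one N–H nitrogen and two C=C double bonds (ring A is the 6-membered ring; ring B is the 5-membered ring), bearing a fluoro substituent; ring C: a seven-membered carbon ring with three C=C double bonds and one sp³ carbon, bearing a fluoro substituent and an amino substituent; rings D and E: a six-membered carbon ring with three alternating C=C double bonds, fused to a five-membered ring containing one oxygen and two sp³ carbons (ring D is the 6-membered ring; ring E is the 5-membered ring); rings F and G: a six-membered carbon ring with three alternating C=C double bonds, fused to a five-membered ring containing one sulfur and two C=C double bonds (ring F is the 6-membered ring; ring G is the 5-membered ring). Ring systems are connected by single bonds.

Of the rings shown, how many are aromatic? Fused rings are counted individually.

Rings A and B form a fused bicyclic system (with one N–H) with 9 sp² atoms and 10 π electrons from ring double bonds plus a heteroatom lone pair. 10 = 4(2)+2, so the system is aromatic and both rings count as aromatic (indole).
Ring C has one sp³ carbon, so it is not fully conjugated — not aromatic (cycloheptatriene).
Ring D is fully conjugated (every ring atom contributes a p orbital); 3 ring double bonds give 6 π electrons. Since 6 = 4n+2 (n=1), ring D is aromatic (benzene ring).
Ring E has two sp³ carbons, so it is not fully conjugated — not aromatic (oxolane ring).
Rings F and G form a fused bicyclic system (with one sulfur) with 9 sp² atoms and 10 π electrons from ring double bonds plus a heteroatom lone pair. 10 = 4(2)+2, so the system is aromatic and both rings count as aromatic (benzothiophene).
Aromatic: A, B, D, F, G. Total: 5.

5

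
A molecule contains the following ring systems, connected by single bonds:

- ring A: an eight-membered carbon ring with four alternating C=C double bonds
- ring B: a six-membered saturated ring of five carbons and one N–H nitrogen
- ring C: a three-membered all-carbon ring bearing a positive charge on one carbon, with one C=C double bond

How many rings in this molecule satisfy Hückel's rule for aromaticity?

1

Ring A has only sp² ring atoms; a planar conformation would have a fully conjugated π system of 8 electrons. But 8 = 4(2), which is 4n not 4n+2, so ring A is not aromatic (cyclooctatetraene) — cyclooctatetraene distorts into a non-planar tub to avoid antiaromaticity.
Ring B has only sp³ atoms, so it is not fully conjugated — not aromatic (piperidine).
Ring C has a continuous p-orbital overlap around the ring; 1 ring double bond (2 π electrons) plus the carbocation's empty p orbital (0, but keeps the ring conjugated) give 2 π electrons. That satisfies 4n+2 with n=0, so ring C is aromatic (cyclopropenyl cation).
Aromatic: C. Total: 1.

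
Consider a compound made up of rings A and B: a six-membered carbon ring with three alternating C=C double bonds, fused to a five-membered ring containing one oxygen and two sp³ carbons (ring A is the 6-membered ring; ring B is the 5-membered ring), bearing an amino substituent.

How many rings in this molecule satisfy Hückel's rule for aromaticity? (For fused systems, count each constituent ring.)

1

Ring A is fully conjugated (every ring atom contributes a p orbital); 3 ring double bonds give 6 π electrons. That satisfies 4n+2 with n=1, so ring A is aromatic (benzene ring).
Ring B has two sp³ carbons, so it is not fully conjugated — not aromatic (oxolane ring).
Aromatic: A. Total: 1.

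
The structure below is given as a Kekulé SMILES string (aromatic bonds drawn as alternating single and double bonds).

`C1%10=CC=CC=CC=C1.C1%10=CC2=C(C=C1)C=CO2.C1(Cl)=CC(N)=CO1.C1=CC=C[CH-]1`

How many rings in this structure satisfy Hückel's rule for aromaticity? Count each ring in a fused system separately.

The SMILES encodes an eight-membered carbon ring with four alternating C=C double bonds; a six-membered carbon ring with three alternating C=C double bonds, fused to a five-membered ring containing one oxygen and two C=C double bonds; a five-membered ring of four carbons and one oxygen, with two C=C double bonds; a five-membered all-carbon ring bearing a negative charge on one carbon, with two C=C double bonds.
The 8-membered ring has only sp² ring atoms; a planar conformation would have a fully conjugated π system of 8 electrons. But 8 = 4(2), which is 4n not 4n+2, so it is not aromatic (cyclooctatetraene) — cyclooctatetraene distorts into a non-planar tub to avoid antiaromaticity.
The fused 6/5-membered bicyclic (with one oxygen) is a single π system with 9 sp² atoms and 10 π electrons from ring double bonds plus a heteroatom lone pair. 10 = 4(2)+2, so the system is aromatic and both rings count as aromatic (benzofuran).
The 5-membered ring with one oxygen has a continuous p-orbital overlap around the ring; 2 ring double bonds (4 π electrons) plus a heteroatom lone pair (2) give 6 π electrons. 6 = 4(1)+2, so it is aromatic (furan).
The 5-membered ring has a continuous p-orbital overlap around the ring; 2 ring double bonds (4 π electrons) plus the carbanion lone pair (2) give 6 π electrons. Since 6 = 4n+2 (n=1), it is aromatic (cyclopentadienyl anion).
4 of the 5 rings are aromatic. Total: 4.

4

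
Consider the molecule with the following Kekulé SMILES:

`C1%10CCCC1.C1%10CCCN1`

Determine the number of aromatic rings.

The SMILES encodes a five-membered saturated carbon ring; a five-membered saturated ring of four carbons and one N–H nitrogen.
The 5-membered ring has only sp³ atoms, so it is not fully conjugated — not aromatic (cyclopentane).
The 5-membered ring with one N–H has only sp³ atoms, so it is not fully conjugated — not aromatic (pyrrolidine).
None of the rings are aromatic. Total: 0.

0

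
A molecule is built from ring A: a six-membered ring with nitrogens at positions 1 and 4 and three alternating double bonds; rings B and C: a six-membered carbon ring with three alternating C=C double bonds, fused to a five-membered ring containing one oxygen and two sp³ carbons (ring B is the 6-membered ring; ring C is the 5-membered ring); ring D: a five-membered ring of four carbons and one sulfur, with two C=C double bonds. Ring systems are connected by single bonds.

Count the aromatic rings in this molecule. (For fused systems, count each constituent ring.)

3

Ring A has a continuous p-orbital overlap around the ring; 3 ring double bonds give 6 π electrons. That satisfies 4n+2 with n=1, so ring A is aromatic (pyrazine).
Ring B has a continuous p-orbital overlap around the ring; 3 ring double bonds give 6 π electrons. That satisfies 4n+2 with n=1, so ring B is aromatic (benzene ring).
Ring C has two sp³ carbons, so it is not fully conjugated — not aromatic (oxolane ring).
Ring D is fully conjugated (every ring atom contributes a p orbital); 2 ring double bonds (4 π electrons) plus a heteroatom lone pair (2) give 6 π electrons. Since 6 = 4n+2 (n=1), ring D is aromatic (thiophene).
Aromatic: A, B, D. Total: 3.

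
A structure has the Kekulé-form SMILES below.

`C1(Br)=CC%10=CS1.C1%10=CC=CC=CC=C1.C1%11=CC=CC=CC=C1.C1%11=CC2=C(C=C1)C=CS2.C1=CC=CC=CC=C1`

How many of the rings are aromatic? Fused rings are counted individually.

The SMILES encodes a five-membered ring of four carbons and one sulfur, with two C=C double bonds; an eight-membered carbon ring with four alternating C=C double bonds; an eight-membered carbon ring with four alternating C=C double bonds; a six-membered carbon ring with three alternating C=C double bonds, fused to a five-membered ring containing one sulfur and two C=C double bonds; an eight-membered carbon ring with four alternating C=C double bonds.
The 5-membered ring with one sulfur has a continuous p-orbital overlap around the ring; 2 ring double bonds (4 π electrons) plus a heteroatom lone pair (2) give 6 π electrons. 6 = 4(1)+2, so it is aromatic (thiophene).
The 8-membered ring has only sp² ring atoms; a planar conformation would have a fully conjugated π system of 8 electrons. But 8 = 4(2), which is 4n not 4n+2, so it is not aromatic (cyclooctatetraene) — cyclooctatetraene distorts into a non-planar tub to avoid antiaromaticity.
The second 8-membered ring has only sp² ring atoms; a planar conformation would have a fully conjugated π system of 8 electrons. But 8 = 4(2), which is 4n not 4n+2, so it is not aromatic (cyclooctatetraene) — cyclooctatetraene distorts into a non-planar tub to avoid antiaromaticity.
The fused 6/5-membered bicyclic (with one sulfur) is a single π system with 9 sp² atoms and 10 π electrons from ring double bonds plus a heteroatom lone pair. 10 = 4(2)+2, so the system is aromatic and both rings count as aromatic (benzothiophene).
The third 8-membered ring has only sp² ring atoms; a planar conformation would have a fully conjugated π system of 8 electrons. But 8 = 4(2), which is 4n not 4n+2, so it is not aromatic (cyclooctatetraene) — cyclooctatetraene distorts into a non-planar tub to avoid antiaromaticity.
3 of the 6 rings are aromatic. Total: 3.

3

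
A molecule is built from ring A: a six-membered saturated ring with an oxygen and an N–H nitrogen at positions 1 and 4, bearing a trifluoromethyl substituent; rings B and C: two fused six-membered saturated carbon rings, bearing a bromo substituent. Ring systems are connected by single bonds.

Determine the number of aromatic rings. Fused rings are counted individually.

Ring A has only sp³ atoms, so it is not fully conjugated — not aromatic (morpholine).
Ring B has only sp³ atoms, so it is not fully conjugated — not aromatic (cyclohexane ring).
Ring C has only sp³ atoms, so it is not fully conjugated — not aromatic (cyclohexane ring).
No ring is aromatic. Total: 0.

0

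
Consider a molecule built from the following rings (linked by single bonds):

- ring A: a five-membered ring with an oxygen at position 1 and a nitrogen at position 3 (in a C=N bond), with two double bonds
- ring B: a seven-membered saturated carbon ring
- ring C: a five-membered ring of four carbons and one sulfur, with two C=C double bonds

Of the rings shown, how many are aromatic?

2

Ring A is fully conjugated (every ring atom contributes a p orbital); 2 ring double bonds (4 π electrons) plus a heteroatom lone pair (2) give 6 π electrons. Since 6 = 4n+2 (n=1), ring A is aromatic (oxazole).
Ring B has only sp³ atoms, so it is not fully conjugated — not aromatic (cycloheptane).
Ring C is fully conjugated (every ring atom contributes a p orbital); 2 ring double bonds (4 π electrons) plus a heteroatom lone pair (2) give 6 π electrons. 6 = 4(1)+2, so ring C is aromatic (thiophene).
Aromatic: A, C. Total: 2.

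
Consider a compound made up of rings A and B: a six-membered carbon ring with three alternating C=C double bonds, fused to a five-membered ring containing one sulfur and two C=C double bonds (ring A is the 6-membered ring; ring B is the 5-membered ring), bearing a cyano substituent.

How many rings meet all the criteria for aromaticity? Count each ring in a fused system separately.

Rings A and B form a fused bicyclic system (with one sulfur) with 9 sp² atoms and 10 π electrons from ring double bonds plus a heteroatom lone pair. 10 = 4(2)+2, so the system is aromatic and both rings count as aromatic (benzothiophene).
Aromatic: A, B. Total: 2.

2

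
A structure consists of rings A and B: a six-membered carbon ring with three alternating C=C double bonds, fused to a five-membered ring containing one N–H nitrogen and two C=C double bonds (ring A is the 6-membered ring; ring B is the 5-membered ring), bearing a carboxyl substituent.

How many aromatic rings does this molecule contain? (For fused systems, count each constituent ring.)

Rings A and B form a fused bicyclic system (with one N–H) with 9 sp² atoms and 10 π electrons from ring double bonds plus a heteroatom lone pair. 10 = 4(2)+2, so the system is aromatic and both rings count as aromatic (indole).
Aromatic: A, B. Total: 2.

2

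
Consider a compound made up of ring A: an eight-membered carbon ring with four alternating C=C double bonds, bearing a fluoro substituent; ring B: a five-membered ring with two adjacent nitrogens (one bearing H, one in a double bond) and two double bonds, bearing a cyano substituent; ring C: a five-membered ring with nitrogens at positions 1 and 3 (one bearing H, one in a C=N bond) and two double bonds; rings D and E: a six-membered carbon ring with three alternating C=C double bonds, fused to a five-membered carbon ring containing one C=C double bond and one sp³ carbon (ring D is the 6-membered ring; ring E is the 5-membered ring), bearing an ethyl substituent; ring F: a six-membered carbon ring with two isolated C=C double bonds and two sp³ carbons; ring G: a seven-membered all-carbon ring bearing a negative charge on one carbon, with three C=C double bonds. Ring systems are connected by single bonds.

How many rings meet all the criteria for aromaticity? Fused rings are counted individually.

3

Ring A has only sp² ring atoms; a planar conformation would have a fully conjugated π system of 8 electrons. But 8 = 4(2), which is 4n not 4n+2, so ring A is not aromatic (cyclooctatetraene) — cyclooctatetraene distorts into a non-planar tub to avoid antiaromaticity.
Ring B is fully conjugated (every ring atom contributes a p orbital); 2 ring double bonds (4 π electrons) plus a heteroatom lone pair (2) give 6 π electrons. That satisfies 4n+2 with n=1, so ring B is aromatic (pyrazole).
Ring C has a continuous p-orbital overlap around the ring; 2 ring double bonds (4 π electrons) plus a heteroatom lone pair (2) give 6 π electrons. That satisfies 4n+2 with n=1, so ring C is aromatic (imidazole).
Ring D has a continuous p-orbital overlap around the ring; 3 ring double bonds give 6 π electrons. 6 = 4(1)+2, so ring D is aromatic (benzene ring).
Ring E has one sp³ carbon, so it is not fully conjugated — not aromatic (cyclopentene ring).
Ring F has two sp³ carbons, so it is not fully conjugated — not aromatic (1,4-cyclohexadiene).
Ring G has only sp² ring atoms; a planar conformation would have a fully conjugated π system of 8 electrons. But 8 = 4(2), which is 4n not 4n+2, so ring G is not aromatic (cycloheptatrienyl anion).
Aromatic: B, C, D. Total: 3.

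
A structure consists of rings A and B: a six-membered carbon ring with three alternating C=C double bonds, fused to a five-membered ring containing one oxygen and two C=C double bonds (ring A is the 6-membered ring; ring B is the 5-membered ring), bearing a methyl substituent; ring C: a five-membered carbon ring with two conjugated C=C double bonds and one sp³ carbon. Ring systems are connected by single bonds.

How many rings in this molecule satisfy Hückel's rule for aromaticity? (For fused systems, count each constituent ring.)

2

Rings A and B form a fused bicyclic system (with one oxygen) with 9 sp² atoms and 10 π electrons from ring double bonds plus a heteroatom lone pair. 10 = 4(2)+2, so the system is aromatic and both rings count as aromatic (benzofuran).
Ring C has one sp³ carbon, so it is not fully conjugated — not aromatic (cyclopentadiene).
Aromatic: A, B. Total: 2.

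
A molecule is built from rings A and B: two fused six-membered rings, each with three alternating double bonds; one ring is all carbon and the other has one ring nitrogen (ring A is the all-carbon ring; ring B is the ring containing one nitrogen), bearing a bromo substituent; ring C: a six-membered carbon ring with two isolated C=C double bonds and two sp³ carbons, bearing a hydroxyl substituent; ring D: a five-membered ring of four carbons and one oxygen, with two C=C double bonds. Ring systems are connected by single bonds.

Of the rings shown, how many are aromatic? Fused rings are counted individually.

3

Rings A and B form a fused bicyclic system (with one nitrogen) with 10 sp² atoms and 10 π electrons from ring double bonds. 10 = 4(2)+2, so the system is aromatic and both rings count as aromatic (quinoline).
Ring C has two sp³ carbons, so it is not fully conjugated — not aromatic (1,4-cyclohexadiene).
Ring D is planar and fully conjugated; 2 ring double bonds (4 π electrons) plus a heteroatom lone pair (2) give 6 π electrons. Since 6 = 4n+2 (n=1), ring D is aromatic (furan).
Aromatic: A, B, D. Total: 3.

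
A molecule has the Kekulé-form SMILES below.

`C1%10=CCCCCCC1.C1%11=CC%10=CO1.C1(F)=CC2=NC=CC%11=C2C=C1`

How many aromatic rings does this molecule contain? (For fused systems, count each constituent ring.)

The SMILES encodes an eight-membered carbon ring with one C=C double bond; a five-membered ring of four carbons and one oxygen, with two C=C double bonds; two fused six-membered rings, each with three alternating double bonds; one ring is all carbon and the other has one ring nitrogen.
The 8-membered ring has six sp³ carbons, so it is not fully conjugated — not aromatic (cyclooctene).
The 5-membered ring with one oxygen is planar and fully conjugated; 2 ring double bonds (4 π electrons) plus a heteroatom lone pair (2) give 6 π electrons. 6 = 4(1)+2, so it is aromatic (furan).
The fused 6/6-membered bicyclic (with one nitrogen) is a single π system with 10 sp² atoms and 10 π electrons from ring double bonds. 10 = 4(2)+2, so the system is aromatic and both rings count as aromatic (quinoline).
3 of the 4 rings are aromatic. Total: 3.

3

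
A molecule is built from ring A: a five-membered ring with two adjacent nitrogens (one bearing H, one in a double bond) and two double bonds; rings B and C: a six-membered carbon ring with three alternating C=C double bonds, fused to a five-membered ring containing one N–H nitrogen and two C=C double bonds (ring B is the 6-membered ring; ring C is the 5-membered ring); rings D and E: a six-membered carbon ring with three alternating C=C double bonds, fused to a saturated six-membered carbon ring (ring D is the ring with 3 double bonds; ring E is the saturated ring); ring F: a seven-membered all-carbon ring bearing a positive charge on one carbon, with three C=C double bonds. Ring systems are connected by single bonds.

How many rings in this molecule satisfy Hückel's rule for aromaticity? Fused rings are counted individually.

5

Ring A is fully conjugated (every ring atom contributes a p orbital); 2 ring double bonds (4 π electrons) plus a heteroatom lone pair (2) give 6 π electrons. Since 6 = 4n+2 (n=1), ring A is aromatic (pyrazole).
Rings B and C form a fused bicyclic system (with one N–H) with 9 sp² atoms and 10 π electrons from ring double bonds plus a heteroatom lone pair. 10 = 4(2)+2, so the system is aromatic and both rings count as aromatic (indole).
Ring D has a continuous p-orbital overlap around the ring; 3 ring double bonds give 6 π electrons. Since 6 = 4n+2 (n=1), ring D is aromatic (benzene ring).
Ring E has four sp³ carbons, so it is not fully conjugated — not aromatic (cyclohexane ring).
Ring F is fully conjugated (every ring atom contributes a p orbital); 3 ring double bonds (6 π electrons) plus the carbocation's empty p orbital (0, but keeps the ring conjugated) give 6 π electrons. That satisfies 4n+2 with n=1, so ring F is aromatic (tropylium cation).
Aromatic: A, B, C, D, F. Total: 5.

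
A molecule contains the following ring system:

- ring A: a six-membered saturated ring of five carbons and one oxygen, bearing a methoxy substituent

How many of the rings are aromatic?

Ring A has only sp³ atoms, so it is not fully conjugated — not aromatic (tetrahydropyran).

0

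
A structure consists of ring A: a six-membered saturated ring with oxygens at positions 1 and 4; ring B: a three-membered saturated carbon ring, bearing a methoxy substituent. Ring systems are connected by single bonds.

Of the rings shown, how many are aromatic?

Ring A has only sp³ atoms, so it is not fully conjugated — not aromatic (1,4-dioxane).
Ring B has only sp³ atoms, so it is not fully conjugated — not aromatic (cyclopropane).
No ring is aromatic. Total: 0.

0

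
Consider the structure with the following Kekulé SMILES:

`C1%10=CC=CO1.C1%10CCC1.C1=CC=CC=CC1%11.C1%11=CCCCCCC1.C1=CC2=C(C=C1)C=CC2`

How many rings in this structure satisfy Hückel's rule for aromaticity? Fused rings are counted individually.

The SMILES encodes a five-membered ring of four carbons and one oxygen, with two C=C double bonds; a four-membered saturated carbon ring; a seven-membered carbon ring with three C=C double bonds and one sp³ carbon; an eight-membered carbon ring with one C=C double bond; a six-membered carbon ring with three alternating C=C double bonds, fused to a five-membered carbon ring containing one C=C double bond and one sp³ carbon.
The 5-membered ring with one oxygen is planar and fully conjugated; 2 ring double bonds (4 π electrons) plus a heteroatom lone pair (2) give 6 π electrons. 6 = 4(1)+2, so it is aromatic (furan).
The 4-membered ring has only sp³ atoms, so it is not fully conjugated — not aromatic (cyclobutane).
The 7-membered ring has one sp³ carbon, so it is not fully conjugated — not aromatic (cycloheptatriene).
The 8-membered ring has six sp³ carbons, so it is not fully conjugated — not aromatic (cyclooctene).
The 6-membered ring is fully conjugated (every ring atom contributes a p orbital); 3 ring double bonds give 6 π electrons. Since 6 = 4n+2 (n=1), it is aromatic (benzene ring).
The 5-membered ring has one sp³ carbon, so it is not fully conjugated — not aromatic (cyclopentene ring).
2 of the 6 rings are aromatic. Total: 2.

2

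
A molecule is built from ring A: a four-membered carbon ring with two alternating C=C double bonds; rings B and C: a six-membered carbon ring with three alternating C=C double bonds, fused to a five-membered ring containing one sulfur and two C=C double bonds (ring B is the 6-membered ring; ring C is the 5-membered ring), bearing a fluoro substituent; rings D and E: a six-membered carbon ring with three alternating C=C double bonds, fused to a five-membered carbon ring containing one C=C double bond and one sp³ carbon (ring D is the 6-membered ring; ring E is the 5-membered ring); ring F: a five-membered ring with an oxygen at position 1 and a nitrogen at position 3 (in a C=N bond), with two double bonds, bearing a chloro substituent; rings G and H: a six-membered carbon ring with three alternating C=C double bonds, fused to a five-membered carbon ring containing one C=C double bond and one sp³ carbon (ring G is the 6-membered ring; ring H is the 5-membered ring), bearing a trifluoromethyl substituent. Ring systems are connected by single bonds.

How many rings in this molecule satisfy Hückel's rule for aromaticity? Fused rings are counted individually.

5

Ring A has only sp² ring atoms; a planar conformation would have a fully conjugated π system of 4 electrons. But 4 = 4(1), which is 4n not 4n+2, so ring A is not aromatic (cyclobutadiene) — cyclobutadiene is antiaromatic and distorts to a rectangle.
Rings B and C form a fused bicyclic system (with one sulfur) with 9 sp² atoms and 10 π electrons from ring double bonds plus a heteroatom lone pair. 10 = 4(2)+2, so the system is aromatic and both rings count as aromatic (benzothiophene).
Ring D has a continuous p-orbital overlap around the ring; 3 ring double bonds give 6 π electrons. 6 = 4(1)+2, so ring D is aromatic (benzene ring).
Ring E has one sp³ carbon, so it is not fully conjugated — not aromatic (cyclopentene ring).
Ring F is planar and fully conjugated; 2 ring double bonds (4 π electrons) plus a heteroatom lone pair (2) give 6 π electrons. That satisfies 4n+2 with n=1, so ring F is aromatic (oxazole).
Ring G is fully conjugated (every ring atom contributes a p orbital); 3 ring double bonds give 6 π electrons. That satisfies 4n+2 with n=1, so ring G is aromatic (benzene ring).
Ring H has one sp³ carbon, so it is not fully conjugated — not aromatic (cyclopentene ring).
Aromatic: B, C, D, F, G. Total: 5.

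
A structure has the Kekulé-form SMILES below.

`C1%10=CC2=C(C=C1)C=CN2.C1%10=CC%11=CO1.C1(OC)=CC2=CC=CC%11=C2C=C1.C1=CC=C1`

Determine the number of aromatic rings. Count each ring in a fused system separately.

The SMILES encodes a six-membered carbon ring with three alternating C=C double bonds, fused to a five-membered ring containing one N–H nitrogen and two C=C double bonds; a five-membered ring of four carbons and one oxygen, with two C=C double bonds; two fused six-membered carbon rings, each with three alternating C=C double bonds; a four-membered carbon ring with two alternating C=C double bonds.
The fused 6/5-membered bicyclic (with one N–H) is a single π system with 9 sp² atoms and 10 π electrons from ring double bonds plus a heteroatom lone pair. 10 = 4(2)+2, so the system is aromatic and both rings count as aromatic (indole).
The 5-membered ring with one oxygen is planar and fully conjugated; 2 ring double bonds (4 π electrons) plus a heteroatom lone pair (2) give 6 π electrons. Since 6 = 4n+2 (n=1), it is aromatic (furan).
The fused 6/6-membered bicyclic is a single π system with 10 sp² atoms and 10 π electrons from ring double bonds. 10 = 4(2)+2, so the system is aromatic and both rings count as aromatic (naphthalene).
The 4-membered ring has only sp² ring atoms; a planar conformation would have a fully conjugated π system of 4 electrons. But 4 = 4(1), which is 4n not 4n+2, so it is not aromatic (cyclobutadiene) — cyclobutadiene is antiaromatic and distorts to a rectangle.
5 of the 6 rings are aromatic. Total: 5.

5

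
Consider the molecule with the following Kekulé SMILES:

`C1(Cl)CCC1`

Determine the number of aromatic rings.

0

The SMILES encodes a four-membered saturated carbon ring.
The 4-membered ring has only sp³ atoms, so it is not fully conjugated — not aromatic (cyclobutane).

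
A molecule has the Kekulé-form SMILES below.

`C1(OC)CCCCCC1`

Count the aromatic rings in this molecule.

0

The SMILES encodes a seven-membered saturated carbon ring.
The 7-membered ring has only sp³ atoms, so it is not fully conjugated — not aromatic (cycloheptane).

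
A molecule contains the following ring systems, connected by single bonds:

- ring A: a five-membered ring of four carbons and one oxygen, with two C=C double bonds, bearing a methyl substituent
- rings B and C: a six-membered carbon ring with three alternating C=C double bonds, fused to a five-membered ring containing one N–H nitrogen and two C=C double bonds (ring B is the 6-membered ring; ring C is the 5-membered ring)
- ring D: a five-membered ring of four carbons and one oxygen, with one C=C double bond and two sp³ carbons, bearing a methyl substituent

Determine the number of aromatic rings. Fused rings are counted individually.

Ring A is fully conjugated (every ring atom contributes a p orbital); 2 ring double bonds (4 π electrons) plus a heteroatom lone pair (2) give 6 π electrons. 6 = 4(1)+2, so ring A is aromatic (furan).
Rings B and C form a fused bicyclic system (with one N–H) with 9 sp² atoms and 10 π electrons from ring double bonds plus a heteroatom lone pair. 10 = 4(2)+2, so the system is aromatic and both rings count as aromatic (indole).
Ring D has two sp³ carbons, so it is not fully conjugated — not aromatic (2,3-dihydrofuran).
Aromatic: A, B, C. Total: 3.

3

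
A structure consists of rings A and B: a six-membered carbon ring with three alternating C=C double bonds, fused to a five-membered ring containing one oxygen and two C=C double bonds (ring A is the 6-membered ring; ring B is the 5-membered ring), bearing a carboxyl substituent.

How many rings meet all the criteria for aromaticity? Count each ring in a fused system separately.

Rings A and B form a fused bicyclic system (with one oxygen) with 9 sp² atoms and 10 π electrons from ring double bonds plus a heteroatom lone pair. 10 = 4(2)+2, so the system is aromatic and both rings count as aromatic (benzofuran).
Aromatic: A, B. Total: 2.

2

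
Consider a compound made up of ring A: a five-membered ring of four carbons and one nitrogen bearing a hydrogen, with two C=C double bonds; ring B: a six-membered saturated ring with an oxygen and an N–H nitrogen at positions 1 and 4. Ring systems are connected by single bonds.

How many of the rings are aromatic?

1

Ring A is planar and fully conjugated; 2 ring double bonds (4 π electrons) plus a heteroatom lone pair (2) give 6 π electrons. 6 = 4(1)+2, so ring A is aromatic (pyrrole).
Ring B has only sp³ atoms, so it is not fully conjugated — not aromatic (morpholine).
Aromatic: A. Total: 1.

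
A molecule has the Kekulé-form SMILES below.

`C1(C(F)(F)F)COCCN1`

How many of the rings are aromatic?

0

The SMILES encodes a six-membered saturated ring with an oxygen and an N–H nitrogen at positions 1 and 4.
The 6-membered ring with one oxygen and one N–H (1,4) has only sp³ atoms, so it is not fully conjugated — not aromatic (morpholine).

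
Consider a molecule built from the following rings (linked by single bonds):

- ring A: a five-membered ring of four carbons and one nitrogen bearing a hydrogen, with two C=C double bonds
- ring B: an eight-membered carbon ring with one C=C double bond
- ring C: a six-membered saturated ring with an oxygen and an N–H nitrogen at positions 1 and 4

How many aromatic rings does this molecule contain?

1

Ring A is fully conjugated (every ring atom contributes a p orbital); 2 ring double bonds (4 π electrons) plus a heteroatom lone pair (2) give 6 π electrons. That satisfies 4n+2 with n=1, so ring A is aromatic (pyrrole).
Ring B has six sp³ carbons, so it is not fully conjugated — not aromatic (cyclooctene).
Ring C has only sp³ atoms, so it is not fully conjugated — not aromatic (morpholine).
Aromatic: A. Total: 1.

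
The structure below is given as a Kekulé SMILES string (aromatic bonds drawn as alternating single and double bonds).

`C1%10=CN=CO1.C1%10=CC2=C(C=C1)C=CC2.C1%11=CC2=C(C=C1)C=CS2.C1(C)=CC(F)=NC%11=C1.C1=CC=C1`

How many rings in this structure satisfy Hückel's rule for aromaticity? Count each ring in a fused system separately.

The SMILES encodes a five-membered ring with an oxygen at position 1 and a nitrogen at position 3 (in a C=N bond), with two double bonds; a six-membered carbon ring with three alternating C=C double bonds, fused to a five-membered carbon ring containing one C=C double bond and one sp³ carbon; a six-membered carbon ring with three alternating C=C double bonds, fused to a five-membered ring containing one sulfur and two C=C double bonds; a six-membered ring of five carbons and one nitrogen with three alternating double bonds; a four-membered carbon ring with two alternating C=C double bonds.
The 5-membered ring with one oxygen and one =N– is planar and fully conjugated; 2 ring double bonds (4 π electrons) plus a heteroatom lone pair (2) give 6 π electrons. That satisfies 4n+2 with n=1, so it is aromatic (oxazole).
The 6-membered ring is planar and fully conjugated; 3 ring double bonds give 6 π electrons. That satisfies 4n+2 with n=1, so it is aromatic (benzene ring).
The 5-membered ring has one sp³ carbon, so it is not fully conjugated — not aromatic (cyclopentene ring).
The fused 6/5-membered bicyclic (with one sulfur) is a single π system with 9 sp² atoms and 10 π electrons from ring double bonds plus a heteroatom lone pair. 10 = 4(2)+2, so the system is aromatic and both rings count as aromatic (benzothiophene).
The 6-membered ring with one nitrogen is fully conjugated (every ring atom contributes a p orbital); 3 ring double bonds give 6 π electrons. 6 = 4(1)+2, so it is aromatic (pyridine).
The 4-membered ring has only sp² ring atoms; a planar conformation would have a fully conjugated π system of 4 electrons. But 4 = 4(1), which is 4n not 4n+2, so it is not aromatic (cyclobutadiene) — cyclobutadiene is antiaromatic and distorts to a rectangle.
5 of the 7 rings are aromatic. Total: 5.

5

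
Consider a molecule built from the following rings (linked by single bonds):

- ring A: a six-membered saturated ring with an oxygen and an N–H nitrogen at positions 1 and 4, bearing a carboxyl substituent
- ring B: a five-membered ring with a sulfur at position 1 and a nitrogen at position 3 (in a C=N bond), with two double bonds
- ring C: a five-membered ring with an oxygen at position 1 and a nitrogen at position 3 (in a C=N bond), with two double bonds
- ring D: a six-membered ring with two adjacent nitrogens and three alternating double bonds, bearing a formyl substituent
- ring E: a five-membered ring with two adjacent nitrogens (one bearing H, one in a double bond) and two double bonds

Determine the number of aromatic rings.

4

Ring A has only sp³ atoms, so it is not fully conjugated — not aromatic (morpholine).
Ring B is planar and fully conjugated; 2 ring double bonds (4 π electrons) plus a heteroatom lone pair (2) give 6 π electrons. Since 6 = 4n+2 (n=1), ring B is aromatic (thiazole).
Ring C is planar and fully conjugated; 2 ring double bonds (4 π electrons) plus a heteroatom lone pair (2) give 6 π electrons. Since 6 = 4n+2 (n=1), ring C is aromatic (oxazole).
Ring D is fully conjugated (every ring atom contributes a p orbital); 3 ring double bonds give 6 π electrons. 6 = 4(1)+2, so ring D is aromatic (pyridazine).
Ring E has a continuous p-orbital overlap around the ring; 2 ring double bonds (4 π electrons) plus a heteroatom lone pair (2) give 6 π electrons. That satisfies 4n+2 with n=1, so ring E is aromatic (pyrazole).
Aromatic: B, C, D, E. Total: 4.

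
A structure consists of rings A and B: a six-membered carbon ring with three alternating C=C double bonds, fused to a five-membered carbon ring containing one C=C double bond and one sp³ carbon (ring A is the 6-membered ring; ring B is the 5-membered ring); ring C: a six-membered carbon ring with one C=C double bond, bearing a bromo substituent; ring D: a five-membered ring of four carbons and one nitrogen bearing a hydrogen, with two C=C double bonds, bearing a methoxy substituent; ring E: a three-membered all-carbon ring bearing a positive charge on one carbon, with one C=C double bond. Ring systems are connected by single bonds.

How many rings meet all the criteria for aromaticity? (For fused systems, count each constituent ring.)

3

Ring A has a continuous p-orbital overlap around the ring; 3 ring double bonds give 6 π electrons. Since 6 = 4n+2 (n=1), ring A is aromatic (benzene ring).
Ring B has one sp³ carbon, so it is not fully conjugated — not aromatic (cyclopentene ring).
Ring C has four sp³ carbons, so it is not fully conjugated — not aromatic (cyclohexene).
Ring D is planar and fully conjugated; 2 ring double bonds (4 π electrons) plus a heteroatom lone pair (2) give 6 π electrons. Since 6 = 4n+2 (n=1), ring D is aromatic (pyrrole).
Ring E has a continuous p-orbital overlap around the ring; 1 ring double bond (2 π electrons) plus the carbocation's empty p orbital (0, but keeps the ring conjugated) give 2 π electrons. That satisfies 4n+2 with n=0, so ring E is aromatic (cyclopropenyl cation).
Aromatic: A, D, E. Total: 3.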